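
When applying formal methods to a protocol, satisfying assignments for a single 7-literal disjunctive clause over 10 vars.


Step 1: Total=2^10=1024
Step 2: Unsat when all 7 false: 2^3=8
Step 3: Sat=1024-8=1016

1016


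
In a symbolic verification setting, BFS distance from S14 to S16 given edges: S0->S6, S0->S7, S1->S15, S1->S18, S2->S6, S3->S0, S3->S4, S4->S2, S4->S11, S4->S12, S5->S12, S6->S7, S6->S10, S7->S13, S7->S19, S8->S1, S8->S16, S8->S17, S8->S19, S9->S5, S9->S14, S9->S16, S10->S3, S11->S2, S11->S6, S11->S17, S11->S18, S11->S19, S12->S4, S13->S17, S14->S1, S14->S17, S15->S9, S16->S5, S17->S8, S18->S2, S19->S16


BFS layer-by-layer from S14:
  dist 0: {S14}
  dist 1: {S1, S17}
  dist 2: {S8, S15, S18}
  dist 3: {S2, S9, S16, S19}
  -> S16 reached at distance 3
Shortest path length = 3

3


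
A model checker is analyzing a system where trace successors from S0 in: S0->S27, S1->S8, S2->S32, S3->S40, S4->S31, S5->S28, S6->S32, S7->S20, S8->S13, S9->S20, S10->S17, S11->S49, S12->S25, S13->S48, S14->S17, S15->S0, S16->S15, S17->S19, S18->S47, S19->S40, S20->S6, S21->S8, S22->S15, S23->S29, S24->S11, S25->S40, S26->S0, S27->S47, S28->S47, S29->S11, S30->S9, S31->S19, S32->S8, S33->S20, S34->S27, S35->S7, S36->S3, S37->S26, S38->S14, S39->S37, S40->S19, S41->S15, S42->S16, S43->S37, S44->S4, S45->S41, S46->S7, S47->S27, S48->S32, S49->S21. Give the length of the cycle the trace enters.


Trace from S0 until a state repeats:
  S0 -> S27 -> S47 -> S27
S27 first seen at step 1, revisited at step 3.
Cycle length = 3 - 1 = 2

2


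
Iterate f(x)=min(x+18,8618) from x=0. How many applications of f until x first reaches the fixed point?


Step 1: x=0, cap=8618, increment=18
Step 2: x grows by 18 each step until capped at 8618; fixed point is x=8618
Step 3: iterations = ceil(8618/18) = 479

479


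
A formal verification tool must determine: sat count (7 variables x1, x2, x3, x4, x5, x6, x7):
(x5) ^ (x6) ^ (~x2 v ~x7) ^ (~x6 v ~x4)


CNF with 4 clauses over 7 vars (128 assignments).
An assignment satisfies CNF iff every clause has >=1 true literal.
Check each row (bits = x1,x2,x3,x4,x5,x6,x7; clause T/F shown):
  row 0 [0000000]: clauses=FFTT -> 0
  row 1 [0000001]: clauses=FFTT -> 0
  row 2 [0000010]: clauses=FTTT -> 0
  row 3 [0000011]: clauses=FTTT -> 0
  row 4 [0000100]: clauses=TFTT -> 0
  (every remaining row is evaluated the same way; all 128 results are listed next)
Full result column, 8 rows per line (x1,x2,x3,x4 fixed per line; x5,x6,x7 runs 000..111 left to right):
  rows 0-7 [x1,x2,x3,x4=0000]: 00000011  (ones: 2)
  rows 8-15 [x1,x2,x3,x4=0001]: 00000000  (ones: 0)
  rows 16-23 [x1,x2,x3,x4=0010]: 00000011  (ones: 2)
  rows 24-31 [x1,x2,x3,x4=0011]: 00000000  (ones: 0)
  rows 32-39 [x1,x2,x3,x4=0100]: 00000010  (ones: 1)
  rows 40-47 [x1,x2,x3,x4=0101]: 00000000  (ones: 0)
  rows 48-55 [x1,x2,x3,x4=0110]: 00000010  (ones: 1)
  rows 56-63 [x1,x2,x3,x4=0111]: 00000000  (ones: 0)
  rows 64-71 [x1,x2,x3,x4=1000]: 00000011  (ones: 2)
  rows 72-79 [x1,x2,x3,x4=1001]: 00000000  (ones: 0)
  rows 80-87 [x1,x2,x3,x4=1010]: 00000011  (ones: 2)
  rows 88-95 [x1,x2,x3,x4=1011]: 00000000  (ones: 0)
  rows 96-103 [x1,x2,x3,x4=1100]: 00000010  (ones: 1)
  rows 104-111 [x1,x2,x3,x4=1101]: 00000000  (ones: 0)
  rows 112-119 [x1,x2,x3,x4=1110]: 00000010  (ones: 1)
  rows 120-127 [x1,x2,x3,x4=1111]: 00000000  (ones: 0)
Satisfying assignments = 2+0+2+0+1+0+1+0+2+0+2+0+1+0+1+0 = 12

12


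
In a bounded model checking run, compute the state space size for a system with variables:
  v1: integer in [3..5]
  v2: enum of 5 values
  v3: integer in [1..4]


State space = product of domain sizes of all variables.
Domain sizes:
  v1 (integer in [3..5]): 3
  v2 (enum of 5 values): 5
  v3 (integer in [1..4]): 4
Product = 3 * 5 * 4 = 60

60


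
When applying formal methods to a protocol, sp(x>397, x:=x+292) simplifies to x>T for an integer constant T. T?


Formula: sp(P, x:=E) = exists old_x. (x = E[old_x/x]) AND P[old_x/x] (old_x is the value of x before the assignment; eliminate old_x by solving x = E[old_x/x] for old_x)
Step 1: Precondition P: x>397, i.e. old_x > 397
Step 2: Assignment gives x = old_x + 292, so old_x = x - 292
Step 3: Substitute into P: x - 292 > 397
Step 4: Simplify: x > 397+292 = 689

689


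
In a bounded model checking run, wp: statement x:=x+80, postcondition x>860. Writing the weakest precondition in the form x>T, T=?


Formula: wp(x:=E, P) = P[E/x] (substitute E for x in postcondition)
Step 1: Postcondition: x>860
Step 2: Substitute x+80 for x: x+80>860
Step 3: Solve for x: x > 860-80 = 780

780


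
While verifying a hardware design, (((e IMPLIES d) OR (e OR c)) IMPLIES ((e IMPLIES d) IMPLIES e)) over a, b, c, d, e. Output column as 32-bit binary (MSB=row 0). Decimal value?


Formula: (((e IMPLIES d) OR (e OR c)) IMPLIES ((e IMPLIES d) IMPLIES e)) over a, b, c, d, e (32 rows)
Evaluate each row (bits = a,b,c,d,e, MSB first):
  row 0 [00000]: (((0 IMPLIES 0) OR (0 OR 0)) IMPLIES ((0 IMPLIES 0) IMPLIES 0)) -> 0
  row 1 [00001]: (((1 IMPLIES 0) OR (1 OR 0)) IMPLIES ((1 IMPLIES 0) IMPLIES 1)) -> 1
  row 2 [00010]: (((0 IMPLIES 1) OR (0 OR 0)) IMPLIES ((0 IMPLIES 1) IMPLIES 0)) -> 0
  row 3 [00011]: (((1 IMPLIES 1) OR (1 OR 0)) IMPLIES ((1 IMPLIES 1) IMPLIES 1)) -> 1
  row 4 [00100]: (((0 IMPLIES 0) OR (0 OR 1)) IMPLIES ((0 IMPLIES 0) IMPLIES 0)) -> 0
  row 5 [00101]: (((1 IMPLIES 0) OR (1 OR 1)) IMPLIES ((1 IMPLIES 0) IMPLIES 1)) -> 1
  row 6 [00110]: (((0 IMPLIES 1) OR (0 OR 1)) IMPLIES ((0 IMPLIES 1) IMPLIES 0)) -> 0
  row 7 [00111]: (((1 IMPLIES 1) OR (1 OR 1)) IMPLIES ((1 IMPLIES 1) IMPLIES 1)) -> 1
  row 8 [01000]: (((0 IMPLIES 0) OR (0 OR 0)) IMPLIES ((0 IMPLIES 0) IMPLIES 0)) -> 0
  row 9 [01001]: (((1 IMPLIES 0) OR (1 OR 0)) IMPLIES ((1 IMPLIES 0) IMPLIES 1)) -> 1
  row 10 [01010]: (((0 IMPLIES 1) OR (0 OR 0)) IMPLIES ((0 IMPLIES 1) IMPLIES 0)) -> 0
  row 11 [01011]: (((1 IMPLIES 1) OR (1 OR 0)) IMPLIES ((1 IMPLIES 1) IMPLIES 1)) -> 1
  row 12 [01100]: (((0 IMPLIES 0) OR (0 OR 1)) IMPLIES ((0 IMPLIES 0) IMPLIES 0)) -> 0
  row 13 [01101]: (((1 IMPLIES 0) OR (1 OR 1)) IMPLIES ((1 IMPLIES 0) IMPLIES 1)) -> 1
  row 14 [01110]: (((0 IMPLIES 1) OR (0 OR 1)) IMPLIES ((0 IMPLIES 1) IMPLIES 0)) -> 0
  row 15 [01111]: (((1 IMPLIES 1) OR (1 OR 1)) IMPLIES ((1 IMPLIES 1) IMPLIES 1)) -> 1
  row 16 [10000]: (((0 IMPLIES 0) OR (0 OR 0)) IMPLIES ((0 IMPLIES 0) IMPLIES 0)) -> 0
  row 17 [10001]: (((1 IMPLIES 0) OR (1 OR 0)) IMPLIES ((1 IMPLIES 0) IMPLIES 1)) -> 1
  row 18 [10010]: (((0 IMPLIES 1) OR (0 OR 0)) IMPLIES ((0 IMPLIES 1) IMPLIES 0)) -> 0
  row 19 [10011]: (((1 IMPLIES 1) OR (1 OR 0)) IMPLIES ((1 IMPLIES 1) IMPLIES 1)) -> 1
  row 20 [10100]: (((0 IMPLIES 0) OR (0 OR 1)) IMPLIES ((0 IMPLIES 0) IMPLIES 0)) -> 0
  row 21 [10101]: (((1 IMPLIES 0) OR (1 OR 1)) IMPLIES ((1 IMPLIES 0) IMPLIES 1)) -> 1
  row 22 [10110]: (((0 IMPLIES 1) OR (0 OR 1)) IMPLIES ((0 IMPLIES 1) IMPLIES 0)) -> 0
  row 23 [10111]: (((1 IMPLIES 1) OR (1 OR 1)) IMPLIES ((1 IMPLIES 1) IMPLIES 1)) -> 1
  row 24 [11000]: (((0 IMPLIES 0) OR (0 OR 0)) IMPLIES ((0 IMPLIES 0) IMPLIES 0)) -> 0
  row 25 [11001]: (((1 IMPLIES 0) OR (1 OR 0)) IMPLIES ((1 IMPLIES 0) IMPLIES 1)) -> 1
  row 26 [11010]: (((0 IMPLIES 1) OR (0 OR 0)) IMPLIES ((0 IMPLIES 1) IMPLIES 0)) -> 0
  row 27 [11011]: (((1 IMPLIES 1) OR (1 OR 0)) IMPLIES ((1 IMPLIES 1) IMPLIES 1)) -> 1
  row 28 [11100]: (((0 IMPLIES 0) OR (0 OR 1)) IMPLIES ((0 IMPLIES 0) IMPLIES 0)) -> 0
  row 29 [11101]: (((1 IMPLIES 0) OR (1 OR 1)) IMPLIES ((1 IMPLIES 0) IMPLIES 1)) -> 1
  row 30 [11110]: (((0 IMPLIES 1) OR (0 OR 1)) IMPLIES ((0 IMPLIES 1) IMPLIES 0)) -> 0
  row 31 [11111]: (((1 IMPLIES 1) OR (1 OR 1)) IMPLIES ((1 IMPLIES 1) IMPLIES 1)) -> 1
Full result column, 4 rows per line (a,b,c fixed per line; d,e runs 00..11 left to right):
  rows 0-3 [a,b,c=000]: 0101  = hex 5
  rows 4-7 [a,b,c=001]: 0101  = hex 5
  rows 8-11 [a,b,c=010]: 0101  = hex 5
  rows 12-15 [a,b,c=011]: 0101  = hex 5
  rows 16-19 [a,b,c=100]: 0101  = hex 5
  rows 20-23 [a,b,c=101]: 0101  = hex 5
  rows 24-27 [a,b,c=110]: 0101  = hex 5
  rows 28-31 [a,b,c=111]: 0101  = hex 5
Output column (row 0 .. row 31) = 01010101010101010101010101010101
Output column grouped in 4s = 0101 0101 0101 0101 0101 0101 0101 0101 = 0x55555555
Convert to decimal digit by digit (value = value*16 + digit):
  5 -> 5
  5*16 + 5 = 85
  85*16 + 5 = 1365
  1365*16 + 5 = 21845
  21845*16 + 5 = 349525
  349525*16 + 5 = 5592405
  5592405*16 + 5 = 89478485
  89478485*16 + 5 = 1431655765
Decimal = 1431655765

1431655765


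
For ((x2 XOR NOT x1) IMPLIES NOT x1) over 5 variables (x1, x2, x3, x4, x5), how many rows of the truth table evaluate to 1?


Formula: ((x2 XOR NOT x1) IMPLIES NOT x1) over 5 vars (32 rows)
Evaluate each row (x1, x2, x3, x4, x5 as bits, MSB first):
  row 0 [00000]: ((0 XOR NOT 0) IMPLIES NOT 0) -> 1
  row 1 [00001]: ((0 XOR NOT 0) IMPLIES NOT 0) -> 1
  row 2 [00010]: ((0 XOR NOT 0) IMPLIES NOT 0) -> 1
  row 3 [00011]: ((0 XOR NOT 0) IMPLIES NOT 0) -> 1
  row 4 [00100]: ((0 XOR NOT 0) IMPLIES NOT 0) -> 1
  row 5 [00101]: ((0 XOR NOT 0) IMPLIES NOT 0) -> 1
  row 6 [00110]: ((0 XOR NOT 0) IMPLIES NOT 0) -> 1
  row 7 [00111]: ((0 XOR NOT 0) IMPLIES NOT 0) -> 1
  row 8 [01000]: ((1 XOR NOT 0) IMPLIES NOT 0) -> 1
  row 9 [01001]: ((1 XOR NOT 0) IMPLIES NOT 0) -> 1
  row 10 [01010]: ((1 XOR NOT 0) IMPLIES NOT 0) -> 1
  row 11 [01011]: ((1 XOR NOT 0) IMPLIES NOT 0) -> 1
  row 12 [01100]: ((1 XOR NOT 0) IMPLIES NOT 0) -> 1
  row 13 [01101]: ((1 XOR NOT 0) IMPLIES NOT 0) -> 1
  row 14 [01110]: ((1 XOR NOT 0) IMPLIES NOT 0) -> 1
  row 15 [01111]: ((1 XOR NOT 0) IMPLIES NOT 0) -> 1
  row 16 [10000]: ((0 XOR NOT 1) IMPLIES NOT 1) -> 1
  row 17 [10001]: ((0 XOR NOT 1) IMPLIES NOT 1) -> 1
  row 18 [10010]: ((0 XOR NOT 1) IMPLIES NOT 1) -> 1
  row 19 [10011]: ((0 XOR NOT 1) IMPLIES NOT 1) -> 1
  row 20 [10100]: ((0 XOR NOT 1) IMPLIES NOT 1) -> 1
  row 21 [10101]: ((0 XOR NOT 1) IMPLIES NOT 1) -> 1
  row 22 [10110]: ((0 XOR NOT 1) IMPLIES NOT 1) -> 1
  row 23 [10111]: ((0 XOR NOT 1) IMPLIES NOT 1) -> 1
  row 24 [11000]: ((1 XOR NOT 1) IMPLIES NOT 1) -> 0
  row 25 [11001]: ((1 XOR NOT 1) IMPLIES NOT 1) -> 0
  row 26 [11010]: ((1 XOR NOT 1) IMPLIES NOT 1) -> 0
  row 27 [11011]: ((1 XOR NOT 1) IMPLIES NOT 1) -> 0
  row 28 [11100]: ((1 XOR NOT 1) IMPLIES NOT 1) -> 0
  row 29 [11101]: ((1 XOR NOT 1) IMPLIES NOT 1) -> 0
  row 30 [11110]: ((1 XOR NOT 1) IMPLIES NOT 1) -> 0
  row 31 [11111]: ((1 XOR NOT 1) IMPLIES NOT 1) -> 0
Full result column, 8 rows per line (x1,x2 fixed per line; x3,x4,x5 runs 000..111 left to right):
  rows 0-7 [x1,x2=00]: 11111111  (ones: 8)
  rows 8-15 [x1,x2=01]: 11111111  (ones: 8)
  rows 16-23 [x1,x2=10]: 11111111  (ones: 8)
  rows 24-31 [x1,x2=11]: 00000000  (ones: 0)
Count of 1-rows = 8+8+8+0 = 24

24


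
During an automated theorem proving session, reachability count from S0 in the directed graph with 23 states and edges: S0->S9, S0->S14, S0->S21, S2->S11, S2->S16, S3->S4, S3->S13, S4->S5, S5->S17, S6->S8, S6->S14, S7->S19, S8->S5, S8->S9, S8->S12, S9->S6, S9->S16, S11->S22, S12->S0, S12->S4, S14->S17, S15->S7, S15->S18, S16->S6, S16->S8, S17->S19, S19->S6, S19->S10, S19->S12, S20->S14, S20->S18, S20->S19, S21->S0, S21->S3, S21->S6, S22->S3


BFS from S0:
  layer 0: {S0}
  layer 1: {S9, S14, S21}
  layer 2: {S3, S6, S16, S17}
  layer 3: {S4, S8, S13, S19}
  layer 4: {S5, S10, S12}
Reachable set: {S0, S3, S4, S5, S6, S8, S9, S10, S12, S13, S14, S16, S17, S19, S21}
Count = 15

15


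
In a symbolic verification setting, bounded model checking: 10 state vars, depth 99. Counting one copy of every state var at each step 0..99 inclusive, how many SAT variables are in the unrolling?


BMC unrolls to depth k, creating one copy of each state var for steps 0..k.
Step count = 99 + 1 = 100 (steps 0 through 99)
Vars per step = 10
Total = 10 * 100 = 1000

1000


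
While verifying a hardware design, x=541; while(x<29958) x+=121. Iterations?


Step 1: x goes from 541 toward 29958 by 121; the body runs while x<29958, so iterations = ceil((bound-start)/step)
Step 2: Distance=29417
Step 3: ceil(29417/121)=244

244


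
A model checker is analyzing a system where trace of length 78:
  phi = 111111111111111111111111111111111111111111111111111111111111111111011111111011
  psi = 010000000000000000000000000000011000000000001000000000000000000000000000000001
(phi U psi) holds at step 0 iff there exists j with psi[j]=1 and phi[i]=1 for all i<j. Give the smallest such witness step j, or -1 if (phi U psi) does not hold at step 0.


(phi U psi) at 0: need smallest j with psi[j]=1 and phi[i]=1 for all i in [0,j).
Scan from step 0:
  step 0: phi=1, psi=0 -> continue
  step 1: psi=1 and phi held for [0,1) -> witness found
Witness step = 1

1


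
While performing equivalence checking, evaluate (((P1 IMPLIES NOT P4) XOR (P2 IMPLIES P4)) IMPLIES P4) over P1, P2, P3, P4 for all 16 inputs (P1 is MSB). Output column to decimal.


Formula: (((P1 IMPLIES NOT P4) XOR (P2 IMPLIES P4)) IMPLIES P4) over P1, P2, P3, P4 (16 rows)
Evaluate each row (bits = P1,P2,P3,P4, MSB first):
  row 0 [0000]: (((0 IMPLIES NOT 0) XOR (0 IMPLIES 0)) IMPLIES 0) -> 1
  row 1 [0001]: (((0 IMPLIES NOT 1) XOR (0 IMPLIES 1)) IMPLIES 1) -> 1
  row 2 [0010]: (((0 IMPLIES NOT 0) XOR (0 IMPLIES 0)) IMPLIES 0) -> 1
  row 3 [0011]: (((0 IMPLIES NOT 1) XOR (0 IMPLIES 1)) IMPLIES 1) -> 1
  row 4 [0100]: (((0 IMPLIES NOT 0) XOR (1 IMPLIES 0)) IMPLIES 0) -> 0
  row 5 [0101]: (((0 IMPLIES NOT 1) XOR (1 IMPLIES 1)) IMPLIES 1) -> 1
  row 6 [0110]: (((0 IMPLIES NOT 0) XOR (1 IMPLIES 0)) IMPLIES 0) -> 0
  row 7 [0111]: (((0 IMPLIES NOT 1) XOR (1 IMPLIES 1)) IMPLIES 1) -> 1
  row 8 [1000]: (((1 IMPLIES NOT 0) XOR (0 IMPLIES 0)) IMPLIES 0) -> 1
  row 9 [1001]: (((1 IMPLIES NOT 1) XOR (0 IMPLIES 1)) IMPLIES 1) -> 1
  row 10 [1010]: (((1 IMPLIES NOT 0) XOR (0 IMPLIES 0)) IMPLIES 0) -> 1
  row 11 [1011]: (((1 IMPLIES NOT 1) XOR (0 IMPLIES 1)) IMPLIES 1) -> 1
  row 12 [1100]: (((1 IMPLIES NOT 0) XOR (1 IMPLIES 0)) IMPLIES 0) -> 0
  row 13 [1101]: (((1 IMPLIES NOT 1) XOR (1 IMPLIES 1)) IMPLIES 1) -> 1
  row 14 [1110]: (((1 IMPLIES NOT 0) XOR (1 IMPLIES 0)) IMPLIES 0) -> 0
  row 15 [1111]: (((1 IMPLIES NOT 1) XOR (1 IMPLIES 1)) IMPLIES 1) -> 1
Full result column, 4 rows per line (P1,P2 fixed per line; P3,P4 runs 00..11 left to right):
  rows 0-3 [P1,P2=00]: 1111  = hex F
  rows 4-7 [P1,P2=01]: 0101  = hex 5
  rows 8-11 [P1,P2=10]: 1111  = hex F
  rows 12-15 [P1,P2=11]: 0101  = hex 5
Output column (row 0 .. row 15) = 1111010111110101
Output column grouped in 4s = 1111 0101 1111 0101 = 0xF5F5
Convert to decimal digit by digit (value = value*16 + digit):
  F -> 15
  15*16 + 5 = 245
  245*16 + 15 (F) = 3935
  3935*16 + 5 = 62965
Decimal = 62965

62965


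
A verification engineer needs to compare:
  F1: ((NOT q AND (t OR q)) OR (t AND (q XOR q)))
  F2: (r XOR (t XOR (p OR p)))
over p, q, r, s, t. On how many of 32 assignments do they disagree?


F1 = ((NOT q AND (t OR q)) OR (t AND (q XOR q)))
F2 = (r XOR (t XOR (p OR p)))
Evaluate both on each of 32 rows (bits = p,q,r,s,t):
  row 0 [00000]: F1=0 F2=0 -> 0
  row 1 [00001]: F1=1 F2=1 -> 0
  row 2 [00010]: F1=0 F2=0 -> 0
  row 3 [00011]: F1=1 F2=1 -> 0
  row 4 [00100]: F1=0 F2=1 (differ) -> 1
  row 5 [00101]: F1=1 F2=0 (differ) -> 1
  row 6 [00110]: F1=0 F2=1 (differ) -> 1
  row 7 [00111]: F1=1 F2=0 (differ) -> 1
  row 8 [01000]: F1=0 F2=0 -> 0
  row 9 [01001]: F1=0 F2=1 (differ) -> 1
  row 10 [01010]: F1=0 F2=0 -> 0
  row 11 [01011]: F1=0 F2=1 (differ) -> 1
  row 12 [01100]: F1=0 F2=1 (differ) -> 1
  row 13 [01101]: F1=0 F2=0 -> 0
  row 14 [01110]: F1=0 F2=1 (differ) -> 1
  row 15 [01111]: F1=0 F2=0 -> 0
  row 16 [10000]: F1=0 F2=1 (differ) -> 1
  row 17 [10001]: F1=1 F2=0 (differ) -> 1
  row 18 [10010]: F1=0 F2=1 (differ) -> 1
  row 19 [10011]: F1=1 F2=0 (differ) -> 1
  row 20 [10100]: F1=0 F2=0 -> 0
  row 21 [10101]: F1=1 F2=1 -> 0
  row 22 [10110]: F1=0 F2=0 -> 0
  row 23 [10111]: F1=1 F2=1 -> 0
  row 24 [11000]: F1=0 F2=1 (differ) -> 1
  row 25 [11001]: F1=0 F2=0 -> 0
  row 26 [11010]: F1=0 F2=1 (differ) -> 1
  row 27 [11011]: F1=0 F2=0 -> 0
  row 28 [11100]: F1=0 F2=0 -> 0
  row 29 [11101]: F1=0 F2=1 (differ) -> 1
  row 30 [11110]: F1=0 F2=0 -> 0
  row 31 [11111]: F1=0 F2=1 (differ) -> 1
Full result column, 8 rows per line (p,q fixed per line; r,s,t runs 000..111 left to right):
  rows 0-7 [p,q=00]: 00001111  (ones: 4)
  rows 8-15 [p,q=01]: 01011010  (ones: 4)
  rows 16-23 [p,q=10]: 11110000  (ones: 4)
  rows 24-31 [p,q=11]: 10100101  (ones: 4)
Disagreements = 4+4+4+4 = 16

16


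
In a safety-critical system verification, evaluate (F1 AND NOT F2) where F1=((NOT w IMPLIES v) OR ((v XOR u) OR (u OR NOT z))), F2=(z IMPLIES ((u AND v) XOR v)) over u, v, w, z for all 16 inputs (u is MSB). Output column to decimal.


F1 = ((NOT w IMPLIES v) OR ((v XOR u) OR (u OR NOT z)))
F2 = (z IMPLIES ((u AND v) XOR v))
Counterexample to F1=>F2 is where F1=1 and F2=0.
Evaluate each row (bits = u,v,w,z, MSB first):
  row 0 [0000]: F1=1 F2=1 -> F1&~F2 -> 0
  row 1 [0001]: F1=0 F2=0 -> F1&~F2 -> 0
  row 2 [0010]: F1=1 F2=1 -> F1&~F2 -> 0
  row 3 [0011]: F1=1 F2=0 -> F1&~F2 -> 1
  row 4 [0100]: F1=1 F2=1 -> F1&~F2 -> 0
  row 5 [0101]: F1=1 F2=1 -> F1&~F2 -> 0
  row 6 [0110]: F1=1 F2=1 -> F1&~F2 -> 0
  row 7 [0111]: F1=1 F2=1 -> F1&~F2 -> 0
  row 8 [1000]: F1=1 F2=1 -> F1&~F2 -> 0
  row 9 [1001]: F1=1 F2=0 -> F1&~F2 -> 1
  row 10 [1010]: F1=1 F2=1 -> F1&~F2 -> 0
  row 11 [1011]: F1=1 F2=0 -> F1&~F2 -> 1
  row 12 [1100]: F1=1 F2=1 -> F1&~F2 -> 0
  row 13 [1101]: F1=1 F2=0 -> F1&~F2 -> 1
  row 14 [1110]: F1=1 F2=1 -> F1&~F2 -> 0
  row 15 [1111]: F1=1 F2=0 -> F1&~F2 -> 1
Full result column, 4 rows per line (u,v fixed per line; w,z runs 00..11 left to right):
  rows 0-3 [u,v=00]: 0001  = hex 1
  rows 4-7 [u,v=01]: 0000  = hex 0
  rows 8-11 [u,v=10]: 0101  = hex 5
  rows 12-15 [u,v=11]: 0101  = hex 5
Counterexample vector (row 0 .. row 15) = 0001000001010101
Output column grouped in 4s = 0001 0000 0101 0101 = 0x1055
Convert to decimal digit by digit (value = value*16 + digit):
  1 -> 1
  1*16 + 0 = 16
  16*16 + 5 = 261
  261*16 + 5 = 4181
Decimal = 4181

4181


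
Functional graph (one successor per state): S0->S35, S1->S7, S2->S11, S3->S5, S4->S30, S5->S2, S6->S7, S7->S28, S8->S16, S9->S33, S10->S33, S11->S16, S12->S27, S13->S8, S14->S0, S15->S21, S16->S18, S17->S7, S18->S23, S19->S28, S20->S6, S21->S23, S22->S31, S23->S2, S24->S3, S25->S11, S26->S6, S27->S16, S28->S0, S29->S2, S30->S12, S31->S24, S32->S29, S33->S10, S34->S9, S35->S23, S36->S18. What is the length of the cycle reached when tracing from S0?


Trace from S0 until a state repeats:
  S0 -> S35 -> S23 -> S2 -> S11 -> S16 -> S18 -> S23
S23 first seen at step 2, revisited at step 7.
Cycle length = 7 - 2 = 5

5


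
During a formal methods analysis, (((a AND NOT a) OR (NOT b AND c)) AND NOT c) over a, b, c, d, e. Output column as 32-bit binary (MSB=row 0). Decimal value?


Formula: (((a AND NOT a) OR (NOT b AND c)) AND NOT c) over a, b, c, d, e (32 rows)
Evaluate each row (bits = a,b,c,d,e, MSB first):
  row 0 [00000]: (((0 AND NOT 0) OR (NOT 0 AND 0)) AND NOT 0) -> 0
  row 1 [00001]: (((0 AND NOT 0) OR (NOT 0 AND 0)) AND NOT 0) -> 0
  row 2 [00010]: (((0 AND NOT 0) OR (NOT 0 AND 0)) AND NOT 0) -> 0
  row 3 [00011]: (((0 AND NOT 0) OR (NOT 0 AND 0)) AND NOT 0) -> 0
  row 4 [00100]: (((0 AND NOT 0) OR (NOT 0 AND 1)) AND NOT 1) -> 0
  row 5 [00101]: (((0 AND NOT 0) OR (NOT 0 AND 1)) AND NOT 1) -> 0
  row 6 [00110]: (((0 AND NOT 0) OR (NOT 0 AND 1)) AND NOT 1) -> 0
  row 7 [00111]: (((0 AND NOT 0) OR (NOT 0 AND 1)) AND NOT 1) -> 0
  row 8 [01000]: (((0 AND NOT 0) OR (NOT 1 AND 0)) AND NOT 0) -> 0
  row 9 [01001]: (((0 AND NOT 0) OR (NOT 1 AND 0)) AND NOT 0) -> 0
  row 10 [01010]: (((0 AND NOT 0) OR (NOT 1 AND 0)) AND NOT 0) -> 0
  row 11 [01011]: (((0 AND NOT 0) OR (NOT 1 AND 0)) AND NOT 0) -> 0
  row 12 [01100]: (((0 AND NOT 0) OR (NOT 1 AND 1)) AND NOT 1) -> 0
  row 13 [01101]: (((0 AND NOT 0) OR (NOT 1 AND 1)) AND NOT 1) -> 0
  row 14 [01110]: (((0 AND NOT 0) OR (NOT 1 AND 1)) AND NOT 1) -> 0
  row 15 [01111]: (((0 AND NOT 0) OR (NOT 1 AND 1)) AND NOT 1) -> 0
  row 16 [10000]: (((1 AND NOT 1) OR (NOT 0 AND 0)) AND NOT 0) -> 0
  row 17 [10001]: (((1 AND NOT 1) OR (NOT 0 AND 0)) AND NOT 0) -> 0
  row 18 [10010]: (((1 AND NOT 1) OR (NOT 0 AND 0)) AND NOT 0) -> 0
  row 19 [10011]: (((1 AND NOT 1) OR (NOT 0 AND 0)) AND NOT 0) -> 0
  row 20 [10100]: (((1 AND NOT 1) OR (NOT 0 AND 1)) AND NOT 1) -> 0
  row 21 [10101]: (((1 AND NOT 1) OR (NOT 0 AND 1)) AND NOT 1) -> 0
  row 22 [10110]: (((1 AND NOT 1) OR (NOT 0 AND 1)) AND NOT 1) -> 0
  row 23 [10111]: (((1 AND NOT 1) OR (NOT 0 AND 1)) AND NOT 1) -> 0
  row 24 [11000]: (((1 AND NOT 1) OR (NOT 1 AND 0)) AND NOT 0) -> 0
  row 25 [11001]: (((1 AND NOT 1) OR (NOT 1 AND 0)) AND NOT 0) -> 0
  row 26 [11010]: (((1 AND NOT 1) OR (NOT 1 AND 0)) AND NOT 0) -> 0
  row 27 [11011]: (((1 AND NOT 1) OR (NOT 1 AND 0)) AND NOT 0) -> 0
  row 28 [11100]: (((1 AND NOT 1) OR (NOT 1 AND 1)) AND NOT 1) -> 0
  row 29 [11101]: (((1 AND NOT 1) OR (NOT 1 AND 1)) AND NOT 1) -> 0
  row 30 [11110]: (((1 AND NOT 1) OR (NOT 1 AND 1)) AND NOT 1) -> 0
  row 31 [11111]: (((1 AND NOT 1) OR (NOT 1 AND 1)) AND NOT 1) -> 0
Full result column, 4 rows per line (a,b,c fixed per line; d,e runs 00..11 left to right):
  rows 0-3 [a,b,c=000]: 0000  = hex 0
  rows 4-7 [a,b,c=001]: 0000  = hex 0
  rows 8-11 [a,b,c=010]: 0000  = hex 0
  rows 12-15 [a,b,c=011]: 0000  = hex 0
  rows 16-19 [a,b,c=100]: 0000  = hex 0
  rows 20-23 [a,b,c=101]: 0000  = hex 0
  rows 24-27 [a,b,c=110]: 0000  = hex 0
  rows 28-31 [a,b,c=111]: 0000  = hex 0
Output column (row 0 .. row 31) = 00000000000000000000000000000000
Output column grouped in 4s = 0000 0000 0000 0000 0000 0000 0000 0000 = 0x00000000
Convert to decimal digit by digit (value = value*16 + digit):
  0 -> 0
  0*16 + 0 = 0
  0*16 + 0 = 0
  0*16 + 0 = 0
  0*16 + 0 = 0
  0*16 + 0 = 0
  0*16 + 0 = 0
  0*16 + 0 = 0
Decimal = 0

0


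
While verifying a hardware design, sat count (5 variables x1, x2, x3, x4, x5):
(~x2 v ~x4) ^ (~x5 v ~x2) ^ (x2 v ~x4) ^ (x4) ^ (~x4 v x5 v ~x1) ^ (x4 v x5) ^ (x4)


CNF with 7 clauses over 5 vars (32 assignments).
An assignment satisfies CNF iff every clause has >=1 true literal.
Check each row (bits = x1,x2,x3,x4,x5; clause T/F shown):
  row 0 [00000]: clauses=TTTFTFF -> 0
  row 1 [00001]: clauses=TTTFTTF -> 0
  row 2 [00010]: clauses=TTFTTTT -> 0
  row 3 [00011]: clauses=TTFTTTT -> 0
  row 4 [00100]: clauses=TTTFTFF -> 0
  row 5 [00101]: clauses=TTTFTTF -> 0
  row 6 [00110]: clauses=TTFTTTT -> 0
  row 7 [00111]: clauses=TTFTTTT -> 0
  row 8 [01000]: clauses=TTTFTFF -> 0
  row 9 [01001]: clauses=TFTFTTF -> 0
  row 10 [01010]: clauses=FTTTTTT -> 0
  row 11 [01011]: clauses=FFTTTTT -> 0
  row 12 [01100]: clauses=TTTFTFF -> 0
  row 13 [01101]: clauses=TFTFTTF -> 0
  row 14 [01110]: clauses=FTTTTTT -> 0
  row 15 [01111]: clauses=FFTTTTT -> 0
  row 16 [10000]: clauses=TTTFTFF -> 0
  row 17 [10001]: clauses=TTTFTTF -> 0
  row 18 [10010]: clauses=TTFTFTT -> 0
  row 19 [10011]: clauses=TTFTTTT -> 0
  row 20 [10100]: clauses=TTTFTFF -> 0
  row 21 [10101]: clauses=TTTFTTF -> 0
  row 22 [10110]: clauses=TTFTFTT -> 0
  row 23 [10111]: clauses=TTFTTTT -> 0
  row 24 [11000]: clauses=TTTFTFF -> 0
  row 25 [11001]: clauses=TFTFTTF -> 0
  row 26 [11010]: clauses=FTTTFTT -> 0
  row 27 [11011]: clauses=FFTTTTT -> 0
  row 28 [11100]: clauses=TTTFTFF -> 0
  row 29 [11101]: clauses=TFTFTTF -> 0
  row 30 [11110]: clauses=FTTTFTT -> 0
  row 31 [11111]: clauses=FFTTTTT -> 0
Full result column, 8 rows per line (x1,x2 fixed per line; x3,x4,x5 runs 000..111 left to right):
  rows 0-7 [x1,x2=00]: 00000000  (ones: 0)
  rows 8-15 [x1,x2=01]: 00000000  (ones: 0)
  rows 16-23 [x1,x2=10]: 00000000  (ones: 0)
  rows 24-31 [x1,x2=11]: 00000000  (ones: 0)
Satisfying assignments = 0+0+0+0 = 0

0


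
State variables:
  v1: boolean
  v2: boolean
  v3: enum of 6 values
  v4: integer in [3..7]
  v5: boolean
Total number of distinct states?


State space = product of domain sizes of all variables.
Domain sizes:
  v1 (boolean): 2
  v2 (boolean): 2
  v3 (enum of 6 values): 6
  v4 (integer in [3..7]): 5
  v5 (boolean): 2
Product = 2 * 2 * 6 * 5 * 2 = 240

240


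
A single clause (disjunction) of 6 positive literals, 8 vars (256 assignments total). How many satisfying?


Step 1: Total=2^8=256
Step 2: Unsat when all 6 false: 2^2=4
Step 3: Sat=256-4=252

252


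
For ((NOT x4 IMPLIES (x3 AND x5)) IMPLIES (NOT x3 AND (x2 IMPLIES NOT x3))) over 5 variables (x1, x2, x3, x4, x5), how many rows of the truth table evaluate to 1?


Formula: ((NOT x4 IMPLIES (x3 AND x5)) IMPLIES (NOT x3 AND (x2 IMPLIES NOT x3))) over 5 vars (32 rows)
Evaluate each row (x1, x2, x3, x4, x5 as bits, MSB first):
  row 0 [00000]: ((NOT 0 IMPLIES (0 AND 0)) IMPLIES (NOT 0 AND (0 IMPLIES NOT 0))) -> 1
  row 1 [00001]: ((NOT 0 IMPLIES (0 AND 1)) IMPLIES (NOT 0 AND (0 IMPLIES NOT 0))) -> 1
  row 2 [00010]: ((NOT 1 IMPLIES (0 AND 0)) IMPLIES (NOT 0 AND (0 IMPLIES NOT 0))) -> 1
  row 3 [00011]: ((NOT 1 IMPLIES (0 AND 1)) IMPLIES (NOT 0 AND (0 IMPLIES NOT 0))) -> 1
  row 4 [00100]: ((NOT 0 IMPLIES (1 AND 0)) IMPLIES (NOT 1 AND (0 IMPLIES NOT 1))) -> 1
  row 5 [00101]: ((NOT 0 IMPLIES (1 AND 1)) IMPLIES (NOT 1 AND (0 IMPLIES NOT 1))) -> 0
  row 6 [00110]: ((NOT 1 IMPLIES (1 AND 0)) IMPLIES (NOT 1 AND (0 IMPLIES NOT 1))) -> 0
  row 7 [00111]: ((NOT 1 IMPLIES (1 AND 1)) IMPLIES (NOT 1 AND (0 IMPLIES NOT 1))) -> 0
  row 8 [01000]: ((NOT 0 IMPLIES (0 AND 0)) IMPLIES (NOT 0 AND (1 IMPLIES NOT 0))) -> 1
  row 9 [01001]: ((NOT 0 IMPLIES (0 AND 1)) IMPLIES (NOT 0 AND (1 IMPLIES NOT 0))) -> 1
  row 10 [01010]: ((NOT 1 IMPLIES (0 AND 0)) IMPLIES (NOT 0 AND (1 IMPLIES NOT 0))) -> 1
  row 11 [01011]: ((NOT 1 IMPLIES (0 AND 1)) IMPLIES (NOT 0 AND (1 IMPLIES NOT 0))) -> 1
  row 12 [01100]: ((NOT 0 IMPLIES (1 AND 0)) IMPLIES (NOT 1 AND (1 IMPLIES NOT 1))) -> 1
  row 13 [01101]: ((NOT 0 IMPLIES (1 AND 1)) IMPLIES (NOT 1 AND (1 IMPLIES NOT 1))) -> 0
  row 14 [01110]: ((NOT 1 IMPLIES (1 AND 0)) IMPLIES (NOT 1 AND (1 IMPLIES NOT 1))) -> 0
  row 15 [01111]: ((NOT 1 IMPLIES (1 AND 1)) IMPLIES (NOT 1 AND (1 IMPLIES NOT 1))) -> 0
  row 16 [10000]: ((NOT 0 IMPLIES (0 AND 0)) IMPLIES (NOT 0 AND (0 IMPLIES NOT 0))) -> 1
  row 17 [10001]: ((NOT 0 IMPLIES (0 AND 1)) IMPLIES (NOT 0 AND (0 IMPLIES NOT 0))) -> 1
  row 18 [10010]: ((NOT 1 IMPLIES (0 AND 0)) IMPLIES (NOT 0 AND (0 IMPLIES NOT 0))) -> 1
  row 19 [10011]: ((NOT 1 IMPLIES (0 AND 1)) IMPLIES (NOT 0 AND (0 IMPLIES NOT 0))) -> 1
  row 20 [10100]: ((NOT 0 IMPLIES (1 AND 0)) IMPLIES (NOT 1 AND (0 IMPLIES NOT 1))) -> 1
  row 21 [10101]: ((NOT 0 IMPLIES (1 AND 1)) IMPLIES (NOT 1 AND (0 IMPLIES NOT 1))) -> 0
  row 22 [10110]: ((NOT 1 IMPLIES (1 AND 0)) IMPLIES (NOT 1 AND (0 IMPLIES NOT 1))) -> 0
  row 23 [10111]: ((NOT 1 IMPLIES (1 AND 1)) IMPLIES (NOT 1 AND (0 IMPLIES NOT 1))) -> 0
  row 24 [11000]: ((NOT 0 IMPLIES (0 AND 0)) IMPLIES (NOT 0 AND (1 IMPLIES NOT 0))) -> 1
  row 25 [11001]: ((NOT 0 IMPLIES (0 AND 1)) IMPLIES (NOT 0 AND (1 IMPLIES NOT 0))) -> 1
  row 26 [11010]: ((NOT 1 IMPLIES (0 AND 0)) IMPLIES (NOT 0 AND (1 IMPLIES NOT 0))) -> 1
  row 27 [11011]: ((NOT 1 IMPLIES (0 AND 1)) IMPLIES (NOT 0 AND (1 IMPLIES NOT 0))) -> 1
  row 28 [11100]: ((NOT 0 IMPLIES (1 AND 0)) IMPLIES (NOT 1 AND (1 IMPLIES NOT 1))) -> 1
  row 29 [11101]: ((NOT 0 IMPLIES (1 AND 1)) IMPLIES (NOT 1 AND (1 IMPLIES NOT 1))) -> 0
  row 30 [11110]: ((NOT 1 IMPLIES (1 AND 0)) IMPLIES (NOT 1 AND (1 IMPLIES NOT 1))) -> 0
  row 31 [11111]: ((NOT 1 IMPLIES (1 AND 1)) IMPLIES (NOT 1 AND (1 IMPLIES NOT 1))) -> 0
Full result column, 8 rows per line (x1,x2 fixed per line; x3,x4,x5 runs 000..111 left to right):
  rows 0-7 [x1,x2=00]: 11111000  (ones: 5)
  rows 8-15 [x1,x2=01]: 11111000  (ones: 5)
  rows 16-23 [x1,x2=10]: 11111000  (ones: 5)
  rows 24-31 [x1,x2=11]: 11111000  (ones: 5)
Count of 1-rows = 5+5+5+5 = 20

20


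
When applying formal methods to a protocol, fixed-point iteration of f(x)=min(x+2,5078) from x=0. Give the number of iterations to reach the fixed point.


Step 1: x=0, cap=5078, increment=2
Step 2: x grows by 2 each step until capped at 5078; fixed point is x=5078
Step 3: iterations = ceil(5078/2) = 2539

2539


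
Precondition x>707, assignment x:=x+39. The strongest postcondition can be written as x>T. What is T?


Formula: sp(P, x:=E) = exists old_x. (x = E[old_x/x]) AND P[old_x/x] (old_x is the value of x before the assignment; eliminate old_x by solving x = E[old_x/x] for old_x)
Step 1: Precondition P: x>707, i.e. old_x > 707
Step 2: Assignment gives x = old_x + 39, so old_x = x - 39
Step 3: Substitute into P: x - 39 > 707
Step 4: Simplify: x > 707+39 = 746

746


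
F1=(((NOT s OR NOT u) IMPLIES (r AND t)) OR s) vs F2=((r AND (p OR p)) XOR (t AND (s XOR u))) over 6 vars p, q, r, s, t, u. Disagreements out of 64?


F1 = (((NOT s OR NOT u) IMPLIES (r AND t)) OR s)
F2 = ((r AND (p OR p)) XOR (t AND (s XOR u)))
Evaluate both on each of 64 rows (bits = p,q,r,s,t,u):
  row 0 [000000]: F1=0 F2=0 -> 0
  row 1 [000001]: F1=0 F2=0 -> 0
  row 2 [000010]: F1=0 F2=0 -> 0
  row 3 [000011]: F1=0 F2=1 (differ) -> 1
  row 4 [000100]: F1=1 F2=0 (differ) -> 1
  (every remaining row is evaluated the same way; all 64 results are listed next)
Full result column, 8 rows per line (p,q,r fixed per line; s,t,u runs 000..111 left to right):
  rows 0-7 [p,q,r=000]: 00011101  (ones: 4)
  rows 8-15 [p,q,r=001]: 00101101  (ones: 4)
  rows 16-23 [p,q,r=010]: 00011101  (ones: 4)
  rows 24-31 [p,q,r=011]: 00101101  (ones: 4)
  rows 32-39 [p,q,r=100]: 00011101  (ones: 4)
  rows 40-47 [p,q,r=101]: 11010010  (ones: 4)
  rows 48-55 [p,q,r=110]: 00011101  (ones: 4)
  rows 56-63 [p,q,r=111]: 11010010  (ones: 4)
Disagreements = 4+4+4+4+4+4+4+4 = 32

32


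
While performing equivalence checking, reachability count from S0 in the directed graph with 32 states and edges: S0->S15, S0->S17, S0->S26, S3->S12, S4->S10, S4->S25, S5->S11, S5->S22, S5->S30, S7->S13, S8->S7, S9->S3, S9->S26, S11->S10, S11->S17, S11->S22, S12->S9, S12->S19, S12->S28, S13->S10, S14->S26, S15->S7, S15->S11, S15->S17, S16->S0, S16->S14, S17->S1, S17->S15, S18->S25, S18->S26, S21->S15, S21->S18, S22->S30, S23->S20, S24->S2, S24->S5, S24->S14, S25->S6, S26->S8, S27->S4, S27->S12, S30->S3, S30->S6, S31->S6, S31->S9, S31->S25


BFS from S0:
  layer 0: {S0}
  layer 1: {S15, S17, S26}
  layer 2: {S1, S7, S8, S11}
  layer 3: {S10, S13, S22}
  layer 4: {S30}
  layer 5: {S3, S6}
  layer 6: {S12}
  layer 7: {S9, S19, S28}
Reachable set: {S0, S1, S3, S6, S7, S8, S9, S10, S11, S12, S13, S15, S17, S19, S22, S26, S28, S30}
Count = 18

18


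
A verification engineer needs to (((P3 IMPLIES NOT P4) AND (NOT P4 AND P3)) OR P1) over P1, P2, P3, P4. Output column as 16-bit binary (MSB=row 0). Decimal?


Formula: (((P3 IMPLIES NOT P4) AND (NOT P4 AND P3)) OR P1) over P1, P2, P3, P4 (16 rows)
Evaluate each row (bits = P1,P2,P3,P4, MSB first):
  row 0 [0000]: (((0 IMPLIES NOT 0) AND (NOT 0 AND 0)) OR 0) -> 0
  row 1 [0001]: (((0 IMPLIES NOT 1) AND (NOT 1 AND 0)) OR 0) -> 0
  row 2 [0010]: (((1 IMPLIES NOT 0) AND (NOT 0 AND 1)) OR 0) -> 1
  row 3 [0011]: (((1 IMPLIES NOT 1) AND (NOT 1 AND 1)) OR 0) -> 0
  row 4 [0100]: (((0 IMPLIES NOT 0) AND (NOT 0 AND 0)) OR 0) -> 0
  row 5 [0101]: (((0 IMPLIES NOT 1) AND (NOT 1 AND 0)) OR 0) -> 0
  row 6 [0110]: (((1 IMPLIES NOT 0) AND (NOT 0 AND 1)) OR 0) -> 1
  row 7 [0111]: (((1 IMPLIES NOT 1) AND (NOT 1 AND 1)) OR 0) -> 0
  row 8 [1000]: (((0 IMPLIES NOT 0) AND (NOT 0 AND 0)) OR 1) -> 1
  row 9 [1001]: (((0 IMPLIES NOT 1) AND (NOT 1 AND 0)) OR 1) -> 1
  row 10 [1010]: (((1 IMPLIES NOT 0) AND (NOT 0 AND 1)) OR 1) -> 1
  row 11 [1011]: (((1 IMPLIES NOT 1) AND (NOT 1 AND 1)) OR 1) -> 1
  row 12 [1100]: (((0 IMPLIES NOT 0) AND (NOT 0 AND 0)) OR 1) -> 1
  row 13 [1101]: (((0 IMPLIES NOT 1) AND (NOT 1 AND 0)) OR 1) -> 1
  row 14 [1110]: (((1 IMPLIES NOT 0) AND (NOT 0 AND 1)) OR 1) -> 1
  row 15 [1111]: (((1 IMPLIES NOT 1) AND (NOT 1 AND 1)) OR 1) -> 1
Full result column, 4 rows per line (P1,P2 fixed per line; P3,P4 runs 00..11 left to right):
  rows 0-3 [P1,P2=00]: 0010  = hex 2
  rows 4-7 [P1,P2=01]: 0010  = hex 2
  rows 8-11 [P1,P2=10]: 1111  = hex F
  rows 12-15 [P1,P2=11]: 1111  = hex F
Output column (row 0 .. row 15) = 0010001011111111
Output column grouped in 4s = 0010 0010 1111 1111 = 0x22FF
Convert to decimal digit by digit (value = value*16 + digit):
  2 -> 2
  2*16 + 2 = 34
  34*16 + 15 (F) = 559
  559*16 + 15 (F) = 8959
Decimal = 8959

8959


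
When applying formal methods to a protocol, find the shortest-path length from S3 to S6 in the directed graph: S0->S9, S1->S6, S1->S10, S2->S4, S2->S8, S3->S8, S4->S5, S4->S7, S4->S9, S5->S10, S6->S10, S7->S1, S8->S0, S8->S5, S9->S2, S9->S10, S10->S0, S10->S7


BFS layer-by-layer from S3:
  dist 0: {S3}
  dist 1: {S8}
  dist 2: {S0, S5}
  dist 3: {S9, S10}
  dist 4: {S2, S7}
  dist 5: {S1, S4}
  dist 6: {S6}
  -> S6 reached at distance 6
Shortest path length = 6

6


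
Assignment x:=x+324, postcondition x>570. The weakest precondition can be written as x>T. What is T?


Formula: wp(x:=E, P) = P[E/x] (substitute E for x in postcondition)
Step 1: Postcondition: x>570
Step 2: Substitute x+324 for x: x+324>570
Step 3: Solve for x: x > 570-324 = 246

246


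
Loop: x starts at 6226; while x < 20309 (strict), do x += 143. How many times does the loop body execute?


Step 1: x goes from 6226 toward 20309 by 143; the body runs while x<20309, so iterations = ceil((bound-start)/step)
Step 2: Distance=14083
Step 3: ceil(14083/143)=99

99


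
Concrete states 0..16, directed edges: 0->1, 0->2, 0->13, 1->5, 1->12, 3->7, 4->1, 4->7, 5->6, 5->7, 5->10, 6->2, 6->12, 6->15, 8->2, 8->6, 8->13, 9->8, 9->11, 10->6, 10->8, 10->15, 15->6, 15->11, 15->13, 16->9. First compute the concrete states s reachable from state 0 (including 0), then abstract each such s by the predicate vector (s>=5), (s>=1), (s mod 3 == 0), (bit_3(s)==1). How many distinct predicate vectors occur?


BFS from 0:
Concrete reachable: {0, 1, 2, 5, 6, 7, 8, 10, 11, 12, 13, 15}
Abstract via predicates (s>=5), (s>=1), (s mod 3 == 0), (bit_3(s)==1):
  (0,0,1,0) <- {0}
  (0,1,0,0) <- {1, 2}
  (1,1,0,0) <- {5, 7}
  (1,1,0,1) <- {8, 10, 11, 13}
  (1,1,1,0) <- {6}
  (1,1,1,1) <- {12, 15}
Distinct abstract states = 6

6


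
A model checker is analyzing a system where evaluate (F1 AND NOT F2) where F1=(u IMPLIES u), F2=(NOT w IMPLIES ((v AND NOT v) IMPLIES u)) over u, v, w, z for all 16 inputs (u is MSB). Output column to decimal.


F1 = (u IMPLIES u)
F2 = (NOT w IMPLIES ((v AND NOT v) IMPLIES u))
Counterexample to F1=>F2 is where F1=1 and F2=0.
Evaluate each row (bits = u,v,w,z, MSB first):
  row 0 [0000]: F1=1 F2=1 -> F1&~F2 -> 0
  row 1 [0001]: F1=1 F2=1 -> F1&~F2 -> 0
  row 2 [0010]: F1=1 F2=1 -> F1&~F2 -> 0
  row 3 [0011]: F1=1 F2=1 -> F1&~F2 -> 0
  row 4 [0100]: F1=1 F2=1 -> F1&~F2 -> 0
  row 5 [0101]: F1=1 F2=1 -> F1&~F2 -> 0
  row 6 [0110]: F1=1 F2=1 -> F1&~F2 -> 0
  row 7 [0111]: F1=1 F2=1 -> F1&~F2 -> 0
  row 8 [1000]: F1=1 F2=1 -> F1&~F2 -> 0
  row 9 [1001]: F1=1 F2=1 -> F1&~F2 -> 0
  row 10 [1010]: F1=1 F2=1 -> F1&~F2 -> 0
  row 11 [1011]: F1=1 F2=1 -> F1&~F2 -> 0
  row 12 [1100]: F1=1 F2=1 -> F1&~F2 -> 0
  row 13 [1101]: F1=1 F2=1 -> F1&~F2 -> 0
  row 14 [1110]: F1=1 F2=1 -> F1&~F2 -> 0
  row 15 [1111]: F1=1 F2=1 -> F1&~F2 -> 0
Full result column, 4 rows per line (u,v fixed per line; w,z runs 00..11 left to right):
  rows 0-3 [u,v=00]: 0000  = hex 0
  rows 4-7 [u,v=01]: 0000  = hex 0
  rows 8-11 [u,v=10]: 0000  = hex 0
  rows 12-15 [u,v=11]: 0000  = hex 0
Counterexample vector (row 0 .. row 15) = 0000000000000000
Output column grouped in 4s = 0000 0000 0000 0000 = 0x0000
Convert to decimal digit by digit (value = value*16 + digit):
  0 -> 0
  0*16 + 0 = 0
  0*16 + 0 = 0
  0*16 + 0 = 0
Decimal = 0

0


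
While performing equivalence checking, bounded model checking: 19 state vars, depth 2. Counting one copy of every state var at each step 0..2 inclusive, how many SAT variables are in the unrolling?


BMC unrolls to depth k, creating one copy of each state var for steps 0..k.
Step count = 2 + 1 = 3 (steps 0 through 2)
Vars per step = 19
Total = 19 * 3 = 57

57


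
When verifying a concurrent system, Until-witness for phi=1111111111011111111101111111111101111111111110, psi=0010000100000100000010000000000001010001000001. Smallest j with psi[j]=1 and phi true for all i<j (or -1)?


(phi U psi) at 0: need smallest j with psi[j]=1 and phi[i]=1 for all i in [0,j).
Scan from step 0:
  step 0: phi=1, psi=0 -> continue
  step 1: phi=1, psi=0 -> continue
  step 2: psi=1 and phi held for [0,2) -> witness found
Witness step = 2

2


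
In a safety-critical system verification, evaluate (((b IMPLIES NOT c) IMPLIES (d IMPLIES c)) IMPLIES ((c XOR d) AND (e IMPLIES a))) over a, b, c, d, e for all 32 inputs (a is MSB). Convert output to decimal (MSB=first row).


Formula: (((b IMPLIES NOT c) IMPLIES (d IMPLIES c)) IMPLIES ((c XOR d) AND (e IMPLIES a))) over a, b, c, d, e (32 rows)
Evaluate each row (bits = a,b,c,d,e, MSB first):
  row 0 [00000]: (((0 IMPLIES NOT 0) IMPLIES (0 IMPLIES 0)) IMPLIES ((0 XOR 0) AND (0 IMPLIES 0))) -> 0
  row 1 [00001]: (((0 IMPLIES NOT 0) IMPLIES (0 IMPLIES 0)) IMPLIES ((0 XOR 0) AND (1 IMPLIES 0))) -> 0
  row 2 [00010]: (((0 IMPLIES NOT 0) IMPLIES (1 IMPLIES 0)) IMPLIES ((0 XOR 1) AND (0 IMPLIES 0))) -> 1
  row 3 [00011]: (((0 IMPLIES NOT 0) IMPLIES (1 IMPLIES 0)) IMPLIES ((0 XOR 1) AND (1 IMPLIES 0))) -> 1
  row 4 [00100]: (((0 IMPLIES NOT 1) IMPLIES (0 IMPLIES 1)) IMPLIES ((1 XOR 0) AND (0 IMPLIES 0))) -> 1
  row 5 [00101]: (((0 IMPLIES NOT 1) IMPLIES (0 IMPLIES 1)) IMPLIES ((1 XOR 0) AND (1 IMPLIES 0))) -> 0
  row 6 [00110]: (((0 IMPLIES NOT 1) IMPLIES (1 IMPLIES 1)) IMPLIES ((1 XOR 1) AND (0 IMPLIES 0))) -> 0
  row 7 [00111]: (((0 IMPLIES NOT 1) IMPLIES (1 IMPLIES 1)) IMPLIES ((1 XOR 1) AND (1 IMPLIES 0))) -> 0
  row 8 [01000]: (((1 IMPLIES NOT 0) IMPLIES (0 IMPLIES 0)) IMPLIES ((0 XOR 0) AND (0 IMPLIES 0))) -> 0
  row 9 [01001]: (((1 IMPLIES NOT 0) IMPLIES (0 IMPLIES 0)) IMPLIES ((0 XOR 0) AND (1 IMPLIES 0))) -> 0
  row 10 [01010]: (((1 IMPLIES NOT 0) IMPLIES (1 IMPLIES 0)) IMPLIES ((0 XOR 1) AND (0 IMPLIES 0))) -> 1
  row 11 [01011]: (((1 IMPLIES NOT 0) IMPLIES (1 IMPLIES 0)) IMPLIES ((0 XOR 1) AND (1 IMPLIES 0))) -> 1
  row 12 [01100]: (((1 IMPLIES NOT 1) IMPLIES (0 IMPLIES 1)) IMPLIES ((1 XOR 0) AND (0 IMPLIES 0))) -> 1
  row 13 [01101]: (((1 IMPLIES NOT 1) IMPLIES (0 IMPLIES 1)) IMPLIES ((1 XOR 0) AND (1 IMPLIES 0))) -> 0
  row 14 [01110]: (((1 IMPLIES NOT 1) IMPLIES (1 IMPLIES 1)) IMPLIES ((1 XOR 1) AND (0 IMPLIES 0))) -> 0
  row 15 [01111]: (((1 IMPLIES NOT 1) IMPLIES (1 IMPLIES 1)) IMPLIES ((1 XOR 1) AND (1 IMPLIES 0))) -> 0
  row 16 [10000]: (((0 IMPLIES NOT 0) IMPLIES (0 IMPLIES 0)) IMPLIES ((0 XOR 0) AND (0 IMPLIES 1))) -> 0
  row 17 [10001]: (((0 IMPLIES NOT 0) IMPLIES (0 IMPLIES 0)) IMPLIES ((0 XOR 0) AND (1 IMPLIES 1))) -> 0
  row 18 [10010]: (((0 IMPLIES NOT 0) IMPLIES (1 IMPLIES 0)) IMPLIES ((0 XOR 1) AND (0 IMPLIES 1))) -> 1
  row 19 [10011]: (((0 IMPLIES NOT 0) IMPLIES (1 IMPLIES 0)) IMPLIES ((0 XOR 1) AND (1 IMPLIES 1))) -> 1
  row 20 [10100]: (((0 IMPLIES NOT 1) IMPLIES (0 IMPLIES 1)) IMPLIES ((1 XOR 0) AND (0 IMPLIES 1))) -> 1
  row 21 [10101]: (((0 IMPLIES NOT 1) IMPLIES (0 IMPLIES 1)) IMPLIES ((1 XOR 0) AND (1 IMPLIES 1))) -> 1
  row 22 [10110]: (((0 IMPLIES NOT 1) IMPLIES (1 IMPLIES 1)) IMPLIES ((1 XOR 1) AND (0 IMPLIES 1))) -> 0
  row 23 [10111]: (((0 IMPLIES NOT 1) IMPLIES (1 IMPLIES 1)) IMPLIES ((1 XOR 1) AND (1 IMPLIES 1))) -> 0
  row 24 [11000]: (((1 IMPLIES NOT 0) IMPLIES (0 IMPLIES 0)) IMPLIES ((0 XOR 0) AND (0 IMPLIES 1))) -> 0
  row 25 [11001]: (((1 IMPLIES NOT 0) IMPLIES (0 IMPLIES 0)) IMPLIES ((0 XOR 0) AND (1 IMPLIES 1))) -> 0
  row 26 [11010]: (((1 IMPLIES NOT 0) IMPLIES (1 IMPLIES 0)) IMPLIES ((0 XOR 1) AND (0 IMPLIES 1))) -> 1
  row 27 [11011]: (((1 IMPLIES NOT 0) IMPLIES (1 IMPLIES 0)) IMPLIES ((0 XOR 1) AND (1 IMPLIES 1))) -> 1
  row 28 [11100]: (((1 IMPLIES NOT 1) IMPLIES (0 IMPLIES 1)) IMPLIES ((1 XOR 0) AND (0 IMPLIES 1))) -> 1
  row 29 [11101]: (((1 IMPLIES NOT 1) IMPLIES (0 IMPLIES 1)) IMPLIES ((1 XOR 0) AND (1 IMPLIES 1))) -> 1
  row 30 [11110]: (((1 IMPLIES NOT 1) IMPLIES (1 IMPLIES 1)) IMPLIES ((1 XOR 1) AND (0 IMPLIES 1))) -> 0
  row 31 [11111]: (((1 IMPLIES NOT 1) IMPLIES (1 IMPLIES 1)) IMPLIES ((1 XOR 1) AND (1 IMPLIES 1))) -> 0
Full result column, 4 rows per line (a,b,c fixed per line; d,e runs 00..11 left to right):
  rows 0-3 [a,b,c=000]: 0011  = hex 3
  rows 4-7 [a,b,c=001]: 1000  = hex 8
  rows 8-11 [a,b,c=010]: 0011  = hex 3
  rows 12-15 [a,b,c=011]: 1000  = hex 8
  rows 16-19 [a,b,c=100]: 0011  = hex 3
  rows 20-23 [a,b,c=101]: 1100  = hex C
  rows 24-27 [a,b,c=110]: 0011  = hex 3
  rows 28-31 [a,b,c=111]: 1100  = hex C
Output column (row 0 .. row 31) = 00111000001110000011110000111100
Output column grouped in 4s = 0011 1000 0011 1000 0011 1100 0011 1100 = 0x38383C3C
Convert to decimal digit by digit (value = value*16 + digit):
  3 -> 3
  3*16 + 8 = 56
  56*16 + 3 = 899
  899*16 + 8 = 14392
  14392*16 + 3 = 230275
  230275*16 + 12 (C) = 3684412
  3684412*16 + 3 = 58950595
  58950595*16 + 12 (C) = 943209532
Decimal = 943209532

943209532
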